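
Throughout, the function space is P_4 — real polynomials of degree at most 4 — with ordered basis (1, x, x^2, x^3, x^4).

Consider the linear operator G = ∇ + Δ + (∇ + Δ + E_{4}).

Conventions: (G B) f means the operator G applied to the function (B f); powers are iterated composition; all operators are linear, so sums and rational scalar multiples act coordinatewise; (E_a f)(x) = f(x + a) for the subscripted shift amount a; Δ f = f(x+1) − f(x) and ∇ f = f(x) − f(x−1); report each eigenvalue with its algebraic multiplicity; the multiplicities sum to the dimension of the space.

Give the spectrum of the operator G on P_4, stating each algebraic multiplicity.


λ = 1 (multiplicity 5)

image of 1: 1
image of x: x + 8
image of x^2: x^2 + 16x + 16
image of x^3: x^3 + 24x^2 + 48x + 68
image of x^4: x^4 + 32x^3 + 96x^2 + 272x + 256
the matrix is upper triangular; its diagonal is (1, 1, 1, 1, 1)
for a triangular matrix the eigenvalues are the diagonal entries, with algebraic multiplicity their repetition count


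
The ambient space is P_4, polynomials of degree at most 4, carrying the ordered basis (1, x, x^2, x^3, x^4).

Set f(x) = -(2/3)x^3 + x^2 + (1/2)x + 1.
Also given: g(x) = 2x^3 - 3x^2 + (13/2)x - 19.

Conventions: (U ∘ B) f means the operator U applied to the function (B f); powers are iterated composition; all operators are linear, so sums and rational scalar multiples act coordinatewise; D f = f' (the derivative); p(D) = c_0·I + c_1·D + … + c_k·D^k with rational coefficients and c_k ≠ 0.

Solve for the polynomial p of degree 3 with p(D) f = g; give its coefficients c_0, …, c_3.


p(D) = -3·I − 2·D^2 + 3·D^3, i.e. c_0 = -3, c_1 = 0, c_2 = -2, c_3 = 3

D^0 f = -(2/3)x^3 + x^2 + (1/2)x + 1
D^1 f = -2x^2 + 2x + 1/2
D^2 f = -4x + 2
D^3 f = -4
matching coefficients of g against c_0 f + c_1 Df + … from the top degree down determines the c_i
solution: c_0 = -3, c_1 = 0, c_2 = -2, c_3 = 3


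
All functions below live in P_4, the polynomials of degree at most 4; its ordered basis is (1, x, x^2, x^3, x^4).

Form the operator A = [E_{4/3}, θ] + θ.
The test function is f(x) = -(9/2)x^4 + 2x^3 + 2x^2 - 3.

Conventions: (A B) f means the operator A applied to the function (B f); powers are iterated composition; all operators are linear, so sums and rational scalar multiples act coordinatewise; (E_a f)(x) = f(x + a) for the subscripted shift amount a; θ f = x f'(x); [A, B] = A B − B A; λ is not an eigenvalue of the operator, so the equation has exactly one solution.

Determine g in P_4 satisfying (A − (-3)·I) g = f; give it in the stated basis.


write g with unknown coordinates in the stated basis and equate coefficients in (A − (-3)·I) g = f
solving from the highest basis element down gives g = -(9/14)x^4 + (19/21)x^3 + (254/105)x^2 + (172/315)x - 10051/2835
check: A g = -(18/7)x^4 - (5/7)x^3 - (184/35)x^2 - (172/105)x + 7216/945
so A g − (-3)·g = -(9/2)x^4 + 2x^3 + 2x^2 - 3 = f ✓

the image equals g(x) = -(9/14)x^4 + (19/21)x^3 + (254/105)x^2 + (172/315)x - 10051/2835


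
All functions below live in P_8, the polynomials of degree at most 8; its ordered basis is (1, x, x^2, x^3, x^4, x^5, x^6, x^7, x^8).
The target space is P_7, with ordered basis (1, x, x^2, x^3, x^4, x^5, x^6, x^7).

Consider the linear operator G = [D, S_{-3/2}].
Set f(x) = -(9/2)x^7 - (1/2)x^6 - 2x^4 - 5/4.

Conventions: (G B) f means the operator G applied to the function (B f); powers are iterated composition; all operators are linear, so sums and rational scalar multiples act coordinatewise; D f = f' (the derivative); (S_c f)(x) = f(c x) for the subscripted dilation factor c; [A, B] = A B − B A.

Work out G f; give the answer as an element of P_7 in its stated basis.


S_{-3/2} f = (19683/256)x^7 - (729/128)x^6 - (81/8)x^4 - 5/4
D S_{-3/2} f = (137781/256)x^6 - (2187/64)x^5 - (81/2)x^3
D f = -(63/2)x^6 - 3x^5 - 8x^3
S_{-3/2} D f = -(45927/128)x^6 + (729/32)x^5 + 27x^3
[D, S_{-3/2}] f = (229635/256)x^6 - (3645/64)x^5 - (135/2)x^3

the result is g(x) = (229635/256)x^6 - (3645/64)x^5 - (135/2)x^3


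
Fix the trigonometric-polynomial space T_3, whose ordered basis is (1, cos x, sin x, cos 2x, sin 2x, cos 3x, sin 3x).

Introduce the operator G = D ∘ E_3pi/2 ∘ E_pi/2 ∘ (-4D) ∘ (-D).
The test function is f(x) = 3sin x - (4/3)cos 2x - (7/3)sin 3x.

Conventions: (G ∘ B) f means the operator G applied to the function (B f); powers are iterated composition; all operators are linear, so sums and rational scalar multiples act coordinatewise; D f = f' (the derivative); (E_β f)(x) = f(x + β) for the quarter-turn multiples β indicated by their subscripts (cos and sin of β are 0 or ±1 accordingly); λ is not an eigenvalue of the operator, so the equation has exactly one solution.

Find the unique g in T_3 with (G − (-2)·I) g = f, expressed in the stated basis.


write g with unknown coordinates in the stated basis and equate coefficients in (G − (-2)·I) g = f
solving from the highest basis element down gives g = (3/5)cos x + (3/10)sin x - (2/771)cos 2x + (32/771)sin 2x - (63/2917)cos 3x - (7/17502)sin 3x
check: G g = -(6/5)cos x + (12/5)sin x - (1024/771)cos 2x - (64/771)sin 2x + (126/2917)cos 3x - (6804/2917)sin 3x
so G g − (-2)·g = 3sin x - (4/3)cos 2x - (7/3)sin 3x = f ✓

the image equals g(x) = (3/5)cos x + (3/10)sin x - (2/771)cos 2x + (32/771)sin 2x - (63/2917)cos 3x - (7/17502)sin 3x


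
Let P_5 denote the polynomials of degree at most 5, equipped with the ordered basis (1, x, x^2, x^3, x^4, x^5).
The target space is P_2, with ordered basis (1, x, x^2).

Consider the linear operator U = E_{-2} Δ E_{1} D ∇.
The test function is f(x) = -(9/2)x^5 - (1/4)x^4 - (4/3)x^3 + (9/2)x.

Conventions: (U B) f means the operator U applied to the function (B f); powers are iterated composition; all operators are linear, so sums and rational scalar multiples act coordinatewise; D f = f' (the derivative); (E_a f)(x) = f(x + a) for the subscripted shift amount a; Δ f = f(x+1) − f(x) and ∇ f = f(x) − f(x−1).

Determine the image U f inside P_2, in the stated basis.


∇ f = -(45/2)x^4 + 44x^3 - (95/2)x^2 + (51/2)x - 13/12
D ∇ f = -90x^3 + 132x^2 - 95x + 51/2
E_{1} D ∇ f = -90x^3 - 138x^2 - 101x - 55/2
Δ E_{1} D ∇ f = -270x^2 - 546x - 329
E_{-2} (Δ E_{1} D ∇) f = -270x^2 + 534x - 317

g(x) = -270x^2 + 534x - 317


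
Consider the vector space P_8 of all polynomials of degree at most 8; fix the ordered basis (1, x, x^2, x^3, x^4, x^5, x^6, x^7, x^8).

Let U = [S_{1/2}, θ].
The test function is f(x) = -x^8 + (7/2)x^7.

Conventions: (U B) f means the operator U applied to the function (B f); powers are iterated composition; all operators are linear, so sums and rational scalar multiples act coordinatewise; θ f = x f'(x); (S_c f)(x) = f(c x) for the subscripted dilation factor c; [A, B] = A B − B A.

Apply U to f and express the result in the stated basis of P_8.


θ f = -8x^8 + (49/2)x^7
S_{1/2} θ f = -(1/32)x^8 + (49/256)x^7
S_{1/2} f = -(1/256)x^8 + (7/256)x^7
θ S_{1/2} f = -(1/32)x^8 + (49/256)x^7
[S_{1/2}, θ] f = 0

the image equals g(x) = 0


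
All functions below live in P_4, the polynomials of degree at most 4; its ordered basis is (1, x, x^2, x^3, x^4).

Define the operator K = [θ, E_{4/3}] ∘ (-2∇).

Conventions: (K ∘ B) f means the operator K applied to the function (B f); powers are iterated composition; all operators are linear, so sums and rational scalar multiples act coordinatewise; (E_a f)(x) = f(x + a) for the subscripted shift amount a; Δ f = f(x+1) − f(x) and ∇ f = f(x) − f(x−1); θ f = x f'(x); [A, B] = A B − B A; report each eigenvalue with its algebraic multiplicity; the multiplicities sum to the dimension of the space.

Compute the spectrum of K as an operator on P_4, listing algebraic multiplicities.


image of 1: 0
image of x: 0
image of x^2: 16/3
image of x^3: 16x + 40/3
image of x^4: 32x^2 + (160/3)x + 224/9
the matrix is upper triangular; its diagonal is (0, 0, 0, 0, 0)
for a triangular matrix the eigenvalues are the diagonal entries, with algebraic multiplicity their repetition count

λ = 0 (multiplicity 5)


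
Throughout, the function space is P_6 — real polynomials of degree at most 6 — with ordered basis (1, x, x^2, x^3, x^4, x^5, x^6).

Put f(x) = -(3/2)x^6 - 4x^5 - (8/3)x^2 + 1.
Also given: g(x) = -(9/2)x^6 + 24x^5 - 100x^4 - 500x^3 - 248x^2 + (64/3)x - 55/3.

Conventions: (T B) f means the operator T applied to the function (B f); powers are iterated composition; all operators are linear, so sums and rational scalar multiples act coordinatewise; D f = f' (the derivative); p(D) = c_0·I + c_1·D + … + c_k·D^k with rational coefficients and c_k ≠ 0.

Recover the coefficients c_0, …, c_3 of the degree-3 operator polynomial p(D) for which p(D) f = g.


p(D) = 3·I − 4·D + 4·D^2 + D^3, i.e. c_0 = 3, c_1 = -4, c_2 = 4, c_3 = 1

D^0 f = -(3/2)x^6 - 4x^5 - (8/3)x^2 + 1
D^1 f = -9x^5 - 20x^4 - (16/3)x
D^2 f = -45x^4 - 80x^3 - 16/3
D^3 f = -180x^3 - 240x^2
matching coefficients of g against c_0 f + c_1 Df + … from the top degree down determines the c_i
solution: c_0 = 3, c_1 = -4, c_2 = 4, c_3 = 1


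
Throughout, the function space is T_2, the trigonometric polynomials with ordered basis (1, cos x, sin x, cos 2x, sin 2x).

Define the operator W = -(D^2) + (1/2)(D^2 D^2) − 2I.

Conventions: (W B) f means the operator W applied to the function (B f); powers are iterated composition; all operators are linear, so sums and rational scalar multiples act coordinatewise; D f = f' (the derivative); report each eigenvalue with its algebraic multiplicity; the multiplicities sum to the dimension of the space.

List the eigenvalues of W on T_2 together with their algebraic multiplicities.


λ = -2 (multiplicity 1), λ = -1/2 (multiplicity 2), λ = 10 (multiplicity 2)

image of 1: -2
image of cos x: -(1/2)cos x
image of sin x: -(1/2)sin x
image of cos 2x: 10cos 2x
image of sin 2x: 10sin 2x
the matrix is diagonal; its diagonal is (-2, -1/2, -1/2, 10, 10)
for a triangular matrix the eigenvalues are the diagonal entries, with algebraic multiplicity their repetition count


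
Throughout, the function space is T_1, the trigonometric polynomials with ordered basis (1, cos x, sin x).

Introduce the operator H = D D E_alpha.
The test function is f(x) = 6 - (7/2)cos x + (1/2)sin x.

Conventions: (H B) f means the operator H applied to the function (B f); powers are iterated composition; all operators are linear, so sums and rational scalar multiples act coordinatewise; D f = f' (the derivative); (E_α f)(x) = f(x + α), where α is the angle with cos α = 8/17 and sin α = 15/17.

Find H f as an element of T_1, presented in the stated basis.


the image equals g(x) = (41/34)cos x - (113/34)sin x

E_alpha f = 6 - (41/34)cos x + (113/34)sin x
D E_alpha f = (113/34)cos x + (41/34)sin x
D D E_alpha f = (41/34)cos x - (113/34)sin x


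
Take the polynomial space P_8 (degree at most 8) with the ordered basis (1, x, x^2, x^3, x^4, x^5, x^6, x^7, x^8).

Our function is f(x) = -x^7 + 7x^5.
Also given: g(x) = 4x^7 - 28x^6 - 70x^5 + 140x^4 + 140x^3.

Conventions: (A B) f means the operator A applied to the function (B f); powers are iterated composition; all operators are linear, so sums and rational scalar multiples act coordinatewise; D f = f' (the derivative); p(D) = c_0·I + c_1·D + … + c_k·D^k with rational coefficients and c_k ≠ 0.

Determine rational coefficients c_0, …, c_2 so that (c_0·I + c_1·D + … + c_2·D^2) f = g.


D^0 f = -x^7 + 7x^5
D^1 f = -7x^6 + 35x^4
D^2 f = -42x^5 + 140x^3
matching coefficients of g against c_0 f + c_1 Df + … from the top degree down determines the c_i
solution: c_0 = -4, c_1 = 4, c_2 = 1

p(D) = -4·I + 4·D + D^2, i.e. c_0 = -4, c_1 = 4, c_2 = 1


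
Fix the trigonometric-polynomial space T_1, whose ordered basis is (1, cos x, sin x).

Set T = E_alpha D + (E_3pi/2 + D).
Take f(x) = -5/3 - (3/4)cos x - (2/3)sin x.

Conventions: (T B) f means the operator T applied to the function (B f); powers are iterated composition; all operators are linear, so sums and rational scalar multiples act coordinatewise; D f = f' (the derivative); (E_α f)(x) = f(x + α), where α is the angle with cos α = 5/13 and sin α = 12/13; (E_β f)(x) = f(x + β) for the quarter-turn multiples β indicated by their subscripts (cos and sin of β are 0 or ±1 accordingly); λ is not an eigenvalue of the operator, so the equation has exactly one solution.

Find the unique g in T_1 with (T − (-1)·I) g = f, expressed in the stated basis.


write g with unknown coordinates in the stated basis and equate coefficients in (T − (-1)·I) g = f
solving from the highest basis element down gives g = -5/6 + (31/24)cos x - (53/24)sin x
check: T g = -5/6 - (49/24)cos x + (37/24)sin x
so T g − (-1)·g = -5/3 - (3/4)cos x - (2/3)sin x = f ✓

the image equals g(x) = -5/6 + (31/24)cos x - (53/24)sin x


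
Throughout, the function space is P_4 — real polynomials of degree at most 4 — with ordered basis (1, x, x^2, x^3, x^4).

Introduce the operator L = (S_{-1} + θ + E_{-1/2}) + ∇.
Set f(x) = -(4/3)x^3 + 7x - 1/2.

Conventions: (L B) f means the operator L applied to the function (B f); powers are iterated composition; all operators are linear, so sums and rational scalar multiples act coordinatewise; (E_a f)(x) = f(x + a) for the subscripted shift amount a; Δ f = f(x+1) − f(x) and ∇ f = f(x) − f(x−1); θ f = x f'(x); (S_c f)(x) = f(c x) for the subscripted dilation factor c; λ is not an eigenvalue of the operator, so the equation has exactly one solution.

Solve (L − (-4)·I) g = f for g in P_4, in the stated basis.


the result is g(x) = -(4/21)x^3 + (1/28)x^2 + (183/140)x - 1613/10080

write g with unknown coordinates in the stated basis and equate coefficients in (L − (-4)·I) g = f
solving from the highest basis element down gives g = -(4/21)x^3 + (1/28)x^2 + (183/140)x - 1613/10080
check: L g = -(4/7)x^3 - (1/7)x^2 + (62/35)x + 353/2520
so L g − (-4)·g = -(4/3)x^3 + 7x - 1/2 = f ✓


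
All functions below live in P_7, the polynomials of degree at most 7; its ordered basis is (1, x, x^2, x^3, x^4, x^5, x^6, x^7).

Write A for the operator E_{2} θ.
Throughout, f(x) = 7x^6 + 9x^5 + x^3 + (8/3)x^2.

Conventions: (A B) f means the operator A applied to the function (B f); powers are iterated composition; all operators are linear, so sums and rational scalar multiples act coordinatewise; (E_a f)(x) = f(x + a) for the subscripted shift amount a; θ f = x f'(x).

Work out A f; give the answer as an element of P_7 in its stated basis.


θ f = 42x^6 + 45x^5 + 3x^3 + (16/3)x^2
E_{2} θ f = 42x^6 + 549x^5 + 2970x^4 + 8523x^3 + (41110/3)x^2 + (35164/3)x + 12520/3

the image equals g(x) = 42x^6 + 549x^5 + 2970x^4 + 8523x^3 + (41110/3)x^2 + (35164/3)x + 12520/3


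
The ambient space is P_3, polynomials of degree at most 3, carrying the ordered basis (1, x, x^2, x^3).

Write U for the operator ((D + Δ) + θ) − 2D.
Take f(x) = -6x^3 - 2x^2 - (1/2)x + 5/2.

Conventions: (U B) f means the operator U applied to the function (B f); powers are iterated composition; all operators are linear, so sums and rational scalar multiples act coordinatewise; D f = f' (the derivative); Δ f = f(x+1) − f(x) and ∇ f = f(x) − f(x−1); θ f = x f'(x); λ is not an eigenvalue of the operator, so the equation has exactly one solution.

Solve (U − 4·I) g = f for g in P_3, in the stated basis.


write g with unknown coordinates in the stated basis and equate coefficients in (U − 4·I) g = f
solving from the highest basis element down gives g = 6x^3 + x^2 + (37/6)x + 9/8
check: U g = 18x^3 + 2x^2 + (145/6)x + 7
so U g − 4·g = -6x^3 - 2x^2 - (1/2)x + 5/2 = f ✓

the result is g(x) = 6x^3 + x^2 + (37/6)x + 9/8


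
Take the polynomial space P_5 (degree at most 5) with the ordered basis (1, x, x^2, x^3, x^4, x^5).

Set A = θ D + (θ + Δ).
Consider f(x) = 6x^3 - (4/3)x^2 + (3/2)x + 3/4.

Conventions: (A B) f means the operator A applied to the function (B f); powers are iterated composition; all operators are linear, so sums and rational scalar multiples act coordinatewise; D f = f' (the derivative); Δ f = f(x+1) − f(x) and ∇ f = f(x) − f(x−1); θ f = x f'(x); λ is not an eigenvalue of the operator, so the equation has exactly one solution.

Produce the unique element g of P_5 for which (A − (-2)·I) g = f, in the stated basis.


the image equals g(x) = (6/5)x^3 - (91/30)x^2 + (301/90)x - 137/360

write g with unknown coordinates in the stated basis and equate coefficients in (A − (-2)·I) g = f
solving from the highest basis element down gives g = (6/5)x^3 - (91/30)x^2 + (301/90)x - 137/360
check: A g = (18/5)x^3 + (71/15)x^2 - (467/90)x + 68/45
so A g − (-2)·g = 6x^3 - (4/3)x^2 + (3/2)x + 3/4 = f ✓


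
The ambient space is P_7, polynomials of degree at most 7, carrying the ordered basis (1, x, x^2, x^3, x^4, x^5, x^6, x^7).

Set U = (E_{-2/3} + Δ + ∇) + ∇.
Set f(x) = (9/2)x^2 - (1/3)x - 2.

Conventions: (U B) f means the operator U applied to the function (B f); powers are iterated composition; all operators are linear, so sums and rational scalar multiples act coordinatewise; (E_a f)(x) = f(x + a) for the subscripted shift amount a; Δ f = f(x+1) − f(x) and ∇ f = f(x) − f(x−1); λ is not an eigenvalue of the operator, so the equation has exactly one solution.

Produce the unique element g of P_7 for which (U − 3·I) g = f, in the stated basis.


the result is g(x) = -(9/4)x^2 - (61/12)x - 155/36

write g with unknown coordinates in the stated basis and equate coefficients in (U − 3·I) g = f
solving from the highest basis element down gives g = -(9/4)x^2 - (61/12)x - 155/36
check: U g = -(9/4)x^2 - (187/12)x - 179/12
so U g − 3·g = (9/2)x^2 - (1/3)x - 2 = f ✓


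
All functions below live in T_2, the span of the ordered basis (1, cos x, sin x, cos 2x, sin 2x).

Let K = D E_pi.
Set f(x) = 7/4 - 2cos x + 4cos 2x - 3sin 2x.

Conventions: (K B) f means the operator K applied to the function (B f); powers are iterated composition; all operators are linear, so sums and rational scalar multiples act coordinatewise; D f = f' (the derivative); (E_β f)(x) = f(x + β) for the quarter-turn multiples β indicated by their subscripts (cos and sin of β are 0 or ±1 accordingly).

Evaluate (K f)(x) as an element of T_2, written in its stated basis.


E_pi f = 7/4 + 2cos x + 4cos 2x - 3sin 2x
D E_pi f = -2sin x - 6cos 2x - 8sin 2x

the result is g(x) = -2sin x - 6cos 2x - 8sin 2x


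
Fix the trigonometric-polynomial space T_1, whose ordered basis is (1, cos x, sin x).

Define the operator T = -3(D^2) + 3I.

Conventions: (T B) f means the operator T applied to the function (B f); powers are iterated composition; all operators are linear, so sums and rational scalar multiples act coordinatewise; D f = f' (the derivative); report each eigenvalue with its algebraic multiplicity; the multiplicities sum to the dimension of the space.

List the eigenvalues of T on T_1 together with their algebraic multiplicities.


image of 1: 3
image of cos x: 6cos x
image of sin x: 6sin x
the matrix is diagonal; its diagonal is (3, 6, 6)
for a triangular matrix the eigenvalues are the diagonal entries, with algebraic multiplicity their repetition count

λ = 3 (multiplicity 1), λ = 6 (multiplicity 2)


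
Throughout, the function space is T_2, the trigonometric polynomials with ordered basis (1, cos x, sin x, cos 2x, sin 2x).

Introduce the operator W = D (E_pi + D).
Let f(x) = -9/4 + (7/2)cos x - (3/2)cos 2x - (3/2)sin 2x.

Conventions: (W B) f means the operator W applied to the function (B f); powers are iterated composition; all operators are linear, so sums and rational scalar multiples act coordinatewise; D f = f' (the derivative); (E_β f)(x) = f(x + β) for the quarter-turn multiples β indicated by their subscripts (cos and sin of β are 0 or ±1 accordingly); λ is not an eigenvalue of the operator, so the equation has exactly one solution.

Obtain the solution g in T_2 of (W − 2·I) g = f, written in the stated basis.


the image equals g(x) = 9/8 - (21/20)cos x - (7/20)sin x + (3/10)cos 2x + (3/20)sin 2x

write g with unknown coordinates in the stated basis and equate coefficients in (W − 2·I) g = f
solving from the highest basis element down gives g = 9/8 - (21/20)cos x - (7/20)sin x + (3/10)cos 2x + (3/20)sin 2x
check: W g = (7/5)cos x - (7/10)sin x - (9/10)cos 2x - (6/5)sin 2x
so W g − 2·g = -9/4 + (7/2)cos x - (3/2)cos 2x - (3/2)sin 2x = f ✓


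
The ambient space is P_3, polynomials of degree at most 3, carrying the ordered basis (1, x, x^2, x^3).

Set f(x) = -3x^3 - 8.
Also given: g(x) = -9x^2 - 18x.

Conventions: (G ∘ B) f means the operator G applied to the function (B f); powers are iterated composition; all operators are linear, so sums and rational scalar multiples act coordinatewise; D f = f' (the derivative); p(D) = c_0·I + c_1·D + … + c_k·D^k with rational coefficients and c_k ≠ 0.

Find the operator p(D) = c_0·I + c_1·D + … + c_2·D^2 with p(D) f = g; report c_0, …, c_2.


D^0 f = -3x^3 - 8
D^1 f = -9x^2
D^2 f = -18x
matching coefficients of g against c_0 f + c_1 Df + … from the top degree down determines the c_i
solution: c_0 = 0, c_1 = 1, c_2 = 1

p(D) = D + D^2, i.e. c_0 = 0, c_1 = 1, c_2 = 1


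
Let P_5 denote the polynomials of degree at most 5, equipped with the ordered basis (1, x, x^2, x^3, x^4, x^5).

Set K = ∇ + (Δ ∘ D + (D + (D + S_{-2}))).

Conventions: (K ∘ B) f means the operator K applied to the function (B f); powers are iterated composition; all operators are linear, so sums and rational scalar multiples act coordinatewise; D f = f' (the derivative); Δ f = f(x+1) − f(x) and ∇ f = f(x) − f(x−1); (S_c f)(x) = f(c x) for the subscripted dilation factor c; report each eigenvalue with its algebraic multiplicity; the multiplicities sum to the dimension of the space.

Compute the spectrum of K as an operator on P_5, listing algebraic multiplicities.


image of 1: 1
image of x: -2x + 3
image of x^2: 4x^2 + 6x + 1
image of x^3: -8x^3 + 9x^2 + 3x + 4
image of x^4: 16x^4 + 12x^3 + 6x^2 + 16x + 3
image of x^5: -32x^5 + 15x^4 + 10x^3 + 40x^2 + 15x + 6
the matrix is upper triangular; its diagonal is (1, -2, 4, -8, 16, -32)
for a triangular matrix the eigenvalues are the diagonal entries, with algebraic multiplicity their repetition count

λ = -32 (multiplicity 1), λ = -8 (multiplicity 1), λ = -2 (multiplicity 1), λ = 1 (multiplicity 1), λ = 4 (multiplicity 1), λ = 16 (multiplicity 1)


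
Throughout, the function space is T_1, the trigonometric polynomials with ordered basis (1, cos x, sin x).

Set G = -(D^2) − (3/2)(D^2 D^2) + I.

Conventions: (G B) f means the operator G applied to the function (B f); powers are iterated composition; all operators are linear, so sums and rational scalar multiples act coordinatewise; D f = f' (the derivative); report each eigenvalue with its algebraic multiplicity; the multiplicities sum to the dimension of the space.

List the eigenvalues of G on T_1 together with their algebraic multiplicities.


image of 1: 1
image of cos x: (1/2)cos x
image of sin x: (1/2)sin x
the matrix is diagonal; its diagonal is (1, 1/2, 1/2)
for a triangular matrix the eigenvalues are the diagonal entries, with algebraic multiplicity their repetition count

λ = 1/2 (multiplicity 2), λ = 1 (multiplicity 1)


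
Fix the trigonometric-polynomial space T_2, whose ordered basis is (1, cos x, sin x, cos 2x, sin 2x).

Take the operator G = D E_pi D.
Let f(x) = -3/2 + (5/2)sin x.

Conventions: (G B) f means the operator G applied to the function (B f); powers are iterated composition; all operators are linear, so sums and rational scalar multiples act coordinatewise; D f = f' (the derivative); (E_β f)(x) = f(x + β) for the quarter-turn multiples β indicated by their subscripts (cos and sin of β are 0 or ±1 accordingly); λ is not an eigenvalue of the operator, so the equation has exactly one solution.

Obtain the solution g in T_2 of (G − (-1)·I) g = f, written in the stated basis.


g(x) = -3/2 + (5/4)sin x

write g with unknown coordinates in the stated basis and equate coefficients in (G − (-1)·I) g = f
solving from the highest basis element down gives g = -3/2 + (5/4)sin x
check: G g = (5/4)sin x
so G g − (-1)·g = -3/2 + (5/2)sin x = f ✓


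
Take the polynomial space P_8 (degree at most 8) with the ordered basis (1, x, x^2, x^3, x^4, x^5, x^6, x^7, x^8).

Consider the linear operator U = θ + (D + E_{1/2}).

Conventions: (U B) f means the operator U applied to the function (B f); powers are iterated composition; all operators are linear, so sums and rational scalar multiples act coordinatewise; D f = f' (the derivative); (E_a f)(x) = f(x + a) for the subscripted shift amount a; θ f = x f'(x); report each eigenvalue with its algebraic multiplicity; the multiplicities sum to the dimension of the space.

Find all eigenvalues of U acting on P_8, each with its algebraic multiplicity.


image of 1: 1
image of x: 2x + 3/2
image of x^2: 3x^2 + 3x + 1/4
image of x^3: 4x^3 + (9/2)x^2 + (3/4)x + 1/8
image of x^4: 5x^4 + 6x^3 + (3/2)x^2 + (1/2)x + 1/16
image of x^5: 6x^5 + (15/2)x^4 + (5/2)x^3 + (5/4)x^2 + (5/16)x + 1/32
image of x^6: 7x^6 + 9x^5 + (15/4)x^4 + (5/2)x^3 + (15/16)x^2 + (3/16)x + 1/64
image of x^7: 8x^7 + (21/2)x^6 + (21/4)x^5 + (35/8)x^4 + (35/16)x^3 + (21/32)x^2 + (7/64)x + 1/128
image of x^8: 9x^8 + 12x^7 + 7x^6 + 7x^5 + (35/8)x^4 + (7/4)x^3 + (7/16)x^2 + (1/16)x + 1/256
the matrix is upper triangular; its diagonal is (1, 2, 3, 4, 5, 6, 7, 8, 9)
for a triangular matrix the eigenvalues are the diagonal entries, with algebraic multiplicity their repetition count

λ = 1 (multiplicity 1), λ = 2 (multiplicity 1), λ = 3 (multiplicity 1), λ = 4 (multiplicity 1), λ = 5 (multiplicity 1), λ = 6 (multiplicity 1), λ = 7 (multiplicity 1), λ = 8 (multiplicity 1), λ = 9 (multiplicity 1)


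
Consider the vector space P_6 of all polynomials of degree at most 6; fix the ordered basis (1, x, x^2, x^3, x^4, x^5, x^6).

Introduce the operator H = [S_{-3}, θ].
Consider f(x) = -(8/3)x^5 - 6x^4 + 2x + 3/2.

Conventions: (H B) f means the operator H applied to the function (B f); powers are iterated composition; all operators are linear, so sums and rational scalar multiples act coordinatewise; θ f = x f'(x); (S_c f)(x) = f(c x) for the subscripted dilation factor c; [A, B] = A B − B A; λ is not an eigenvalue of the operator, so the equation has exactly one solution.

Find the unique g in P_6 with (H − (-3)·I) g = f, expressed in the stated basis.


the result is g(x) = -(8/9)x^5 - 2x^4 + (2/3)x + 1/2

write g with unknown coordinates in the stated basis and equate coefficients in (H − (-3)·I) g = f
solving from the highest basis element down gives g = -(8/9)x^5 - 2x^4 + (2/3)x + 1/2
check: H g = 0
so H g − (-3)·g = -(8/3)x^5 - 6x^4 + 2x + 3/2 = f ✓


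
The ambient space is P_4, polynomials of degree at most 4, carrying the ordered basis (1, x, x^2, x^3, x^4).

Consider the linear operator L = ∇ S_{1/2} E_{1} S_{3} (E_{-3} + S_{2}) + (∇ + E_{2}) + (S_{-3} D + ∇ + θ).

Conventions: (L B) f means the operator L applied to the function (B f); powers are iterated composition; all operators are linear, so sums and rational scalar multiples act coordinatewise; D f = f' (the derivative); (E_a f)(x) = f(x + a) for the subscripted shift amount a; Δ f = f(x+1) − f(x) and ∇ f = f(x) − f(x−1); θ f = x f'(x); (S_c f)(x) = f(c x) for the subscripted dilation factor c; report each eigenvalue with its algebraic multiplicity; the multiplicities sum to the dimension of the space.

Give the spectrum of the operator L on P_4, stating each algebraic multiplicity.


λ = 1 (multiplicity 1), λ = 2 (multiplicity 1), λ = 3 (multiplicity 1), λ = 4 (multiplicity 1), λ = 5 (multiplicity 1)

image of 1: 1
image of x: 2x + 19/2
image of x^2: 3x^2 + (49/2)x + 107/4
image of x^3: 4x^3 + (1041/8)x^2 + (1911/8)x + 1619/8
image of x^4: 5x^4 + (1009/4)x^3 + (11517/8)x^2 + (9313/4)x + 19583/16
the matrix is upper triangular; its diagonal is (1, 2, 3, 4, 5)
for a triangular matrix the eigenvalues are the diagonal entries, with algebraic multiplicity their repetition count


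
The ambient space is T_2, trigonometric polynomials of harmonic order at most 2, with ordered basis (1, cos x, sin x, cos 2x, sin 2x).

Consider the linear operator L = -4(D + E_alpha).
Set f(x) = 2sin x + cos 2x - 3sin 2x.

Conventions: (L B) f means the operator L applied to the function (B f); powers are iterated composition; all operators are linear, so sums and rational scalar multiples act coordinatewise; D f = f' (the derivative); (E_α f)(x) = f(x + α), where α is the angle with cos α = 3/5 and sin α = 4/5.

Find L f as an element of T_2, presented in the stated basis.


D f = 2cos x - 6cos 2x - 2sin 2x
E_alpha f = (8/5)cos x + (6/5)sin x - (79/25)cos 2x - (3/25)sin 2x
(D + E_alpha) f = (18/5)cos x + (6/5)sin x - (229/25)cos 2x - (53/25)sin 2x
(-4(D + E_alpha)) f = -(72/5)cos x - (24/5)sin x + (916/25)cos 2x + (212/25)sin 2x

the result is g(x) = -(72/5)cos x - (24/5)sin x + (916/25)cos 2x + (212/25)sin 2x


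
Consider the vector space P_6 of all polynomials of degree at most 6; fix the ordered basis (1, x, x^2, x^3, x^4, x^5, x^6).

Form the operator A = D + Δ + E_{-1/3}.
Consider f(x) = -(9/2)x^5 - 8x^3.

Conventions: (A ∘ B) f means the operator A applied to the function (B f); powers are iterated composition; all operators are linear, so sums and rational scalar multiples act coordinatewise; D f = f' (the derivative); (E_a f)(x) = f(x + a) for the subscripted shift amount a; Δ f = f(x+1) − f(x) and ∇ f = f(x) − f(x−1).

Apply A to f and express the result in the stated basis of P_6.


the result is g(x) = -(9/2)x^5 - (75/2)x^4 - 58x^3 - (250/3)x^2 - (445/9)x - 329/27

D f = -(45/2)x^4 - 24x^2
Δ f = -(45/2)x^4 - 45x^3 - 69x^2 - (93/2)x - 25/2
E_{-1/3} f = -(9/2)x^5 + (15/2)x^4 - 13x^3 + (29/3)x^2 - (53/18)x + 17/54
(D + Δ + E_{-1/3}) f = -(9/2)x^5 - (75/2)x^4 - 58x^3 - (250/3)x^2 - (445/9)x - 329/27


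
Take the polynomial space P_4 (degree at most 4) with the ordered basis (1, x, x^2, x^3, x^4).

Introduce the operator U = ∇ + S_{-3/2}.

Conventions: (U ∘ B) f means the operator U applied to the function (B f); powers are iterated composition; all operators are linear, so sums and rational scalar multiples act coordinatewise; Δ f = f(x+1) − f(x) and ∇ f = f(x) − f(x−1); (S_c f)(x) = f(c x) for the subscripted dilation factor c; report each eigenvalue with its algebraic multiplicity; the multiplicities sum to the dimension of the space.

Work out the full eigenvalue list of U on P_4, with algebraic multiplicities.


λ = -27/8 (multiplicity 1), λ = -3/2 (multiplicity 1), λ = 1 (multiplicity 1), λ = 9/4 (multiplicity 1), λ = 81/16 (multiplicity 1)

image of 1: 1
image of x: -(3/2)x + 1
image of x^2: (9/4)x^2 + 2x - 1
image of x^3: -(27/8)x^3 + 3x^2 - 3x + 1
image of x^4: (81/16)x^4 + 4x^3 - 6x^2 + 4x - 1
the matrix is upper triangular; its diagonal is (1, -3/2, 9/4, -27/8, 81/16)
for a triangular matrix the eigenvalues are the diagonal entries, with algebraic multiplicity their repetition count


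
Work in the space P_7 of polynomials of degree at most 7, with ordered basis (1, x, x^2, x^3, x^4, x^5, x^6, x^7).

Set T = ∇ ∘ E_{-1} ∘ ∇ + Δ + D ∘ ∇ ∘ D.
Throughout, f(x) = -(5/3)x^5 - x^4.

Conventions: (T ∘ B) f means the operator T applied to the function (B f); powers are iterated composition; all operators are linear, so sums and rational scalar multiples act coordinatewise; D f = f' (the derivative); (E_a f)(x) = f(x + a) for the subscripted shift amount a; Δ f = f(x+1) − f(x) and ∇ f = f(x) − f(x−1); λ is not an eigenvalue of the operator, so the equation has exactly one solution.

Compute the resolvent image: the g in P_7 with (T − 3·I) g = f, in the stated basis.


write g with unknown coordinates in the stated basis and equate coefficients in (T − 3·I) g = f
solving from the highest basis element down gives g = (5/9)x^5 + (34/27)x^4 + (586/81)x^3 + (448/81)x^2 + (12905/243)x - 1384/729
check: T g = (25/9)x^4 + (586/27)x^3 + (448/27)x^2 + (12905/81)x - 1384/243
so T g − 3·g = -(5/3)x^5 - x^4 = f ✓

the result is g(x) = (5/9)x^5 + (34/27)x^4 + (586/81)x^3 + (448/81)x^2 + (12905/243)x - 1384/729


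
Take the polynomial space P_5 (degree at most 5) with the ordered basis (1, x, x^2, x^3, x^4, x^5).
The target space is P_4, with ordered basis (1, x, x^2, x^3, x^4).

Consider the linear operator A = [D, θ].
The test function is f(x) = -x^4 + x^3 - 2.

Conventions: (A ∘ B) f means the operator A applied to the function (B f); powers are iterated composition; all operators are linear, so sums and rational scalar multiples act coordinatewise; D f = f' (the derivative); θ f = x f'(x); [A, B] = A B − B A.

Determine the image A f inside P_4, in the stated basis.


the result is g(x) = -4x^3 + 3x^2

θ f = -4x^4 + 3x^3
D θ f = -16x^3 + 9x^2
D f = -4x^3 + 3x^2
θ D f = -12x^3 + 6x^2
[D, θ] f = -4x^3 + 3x^2


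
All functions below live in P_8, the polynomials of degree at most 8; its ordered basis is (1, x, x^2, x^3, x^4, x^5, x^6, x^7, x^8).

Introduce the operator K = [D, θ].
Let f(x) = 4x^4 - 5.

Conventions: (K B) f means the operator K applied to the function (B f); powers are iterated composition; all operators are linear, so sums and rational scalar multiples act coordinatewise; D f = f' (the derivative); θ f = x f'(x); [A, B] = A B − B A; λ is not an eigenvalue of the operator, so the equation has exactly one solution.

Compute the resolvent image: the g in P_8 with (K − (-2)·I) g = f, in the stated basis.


the image equals g(x) = 2x^4 - 4x^3 + 6x^2 - 6x + 1/2

write g with unknown coordinates in the stated basis and equate coefficients in (K − (-2)·I) g = f
solving from the highest basis element down gives g = 2x^4 - 4x^3 + 6x^2 - 6x + 1/2
check: K g = 8x^3 - 12x^2 + 12x - 6
so K g − (-2)·g = 4x^4 - 5 = f ✓


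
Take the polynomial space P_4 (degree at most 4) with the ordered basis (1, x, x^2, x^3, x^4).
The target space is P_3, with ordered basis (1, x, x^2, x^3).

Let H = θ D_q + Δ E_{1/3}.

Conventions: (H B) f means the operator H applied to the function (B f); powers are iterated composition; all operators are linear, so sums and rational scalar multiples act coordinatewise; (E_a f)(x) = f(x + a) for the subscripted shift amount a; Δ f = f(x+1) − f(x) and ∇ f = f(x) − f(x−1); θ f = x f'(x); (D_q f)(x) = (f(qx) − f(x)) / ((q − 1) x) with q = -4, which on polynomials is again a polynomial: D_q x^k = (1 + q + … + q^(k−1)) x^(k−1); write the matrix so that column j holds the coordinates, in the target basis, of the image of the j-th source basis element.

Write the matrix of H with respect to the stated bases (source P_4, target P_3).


image of 1: 0
image of x: 1
image of x^2: -x + 5/3
image of x^3: 29x^2 + 5x + 7/3
image of x^4: -149x^3 + 10x^2 + (28/3)x + 85/27
each image's coordinates form column j of the matrix

the matrix is [[0, 1, 5/3, 7/3, 85/27]; [0, 0, -1, 5, 28/3]; [0, 0, 0, 29, 10]; [0, 0, 0, 0, -149]] (rows listed top to bottom)


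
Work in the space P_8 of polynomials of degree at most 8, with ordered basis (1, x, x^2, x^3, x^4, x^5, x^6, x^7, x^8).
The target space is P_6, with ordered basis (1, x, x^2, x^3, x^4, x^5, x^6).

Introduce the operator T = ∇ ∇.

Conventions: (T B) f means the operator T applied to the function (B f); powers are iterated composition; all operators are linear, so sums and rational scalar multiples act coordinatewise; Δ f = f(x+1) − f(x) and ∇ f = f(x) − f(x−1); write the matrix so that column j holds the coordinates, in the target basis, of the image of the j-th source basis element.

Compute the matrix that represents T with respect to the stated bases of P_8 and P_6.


image of 1: 0
image of x: 0
image of x^2: 2
image of x^3: 6x - 6
image of x^4: 12x^2 - 24x + 14
image of x^5: 20x^3 - 60x^2 + 70x - 30
image of x^6: 30x^4 - 120x^3 + 210x^2 - 180x + 62
image of x^7: 42x^5 - 210x^4 + 490x^3 - 630x^2 + 434x - 126
image of x^8: 56x^6 - 336x^5 + 980x^4 - 1680x^3 + 1736x^2 - 1008x + 254
each image's coordinates form column j of the matrix

the matrix is [[0, 0, 2, -6, 14, -30, 62, -126, 254]; [0, 0, 0, 6, -24, 70, -180, 434, -1008]; [0, 0, 0, 0, 12, -60, 210, -630, 1736]; [0, 0, 0, 0, 0, 20, -120, 490, -1680]; [0, 0, 0, 0, 0, 0, 30, -210, 980]; [0, 0, 0, 0, 0, 0, 0, 42, -336]; [0, 0, 0, 0, 0, 0, 0, 0, 56]] (rows listed top to bottom)


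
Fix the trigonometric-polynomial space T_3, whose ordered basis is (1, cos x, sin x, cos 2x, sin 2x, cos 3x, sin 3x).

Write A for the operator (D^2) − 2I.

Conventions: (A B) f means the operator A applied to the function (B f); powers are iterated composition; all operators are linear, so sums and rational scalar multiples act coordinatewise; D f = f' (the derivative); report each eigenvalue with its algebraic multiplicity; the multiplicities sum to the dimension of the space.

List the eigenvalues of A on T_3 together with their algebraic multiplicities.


λ = -11 (multiplicity 2), λ = -6 (multiplicity 2), λ = -3 (multiplicity 2), λ = -2 (multiplicity 1)

image of 1: -2
image of cos x: -3cos x
image of sin x: -3sin x
image of cos 2x: -6cos 2x
image of sin 2x: -6sin 2x
image of cos 3x: -11cos 3x
image of sin 3x: -11sin 3x
the matrix is diagonal; its diagonal is (-2, -3, -3, -6, -6, -11, -11)
for a triangular matrix the eigenvalues are the diagonal entries, with algebraic multiplicity their repetition count


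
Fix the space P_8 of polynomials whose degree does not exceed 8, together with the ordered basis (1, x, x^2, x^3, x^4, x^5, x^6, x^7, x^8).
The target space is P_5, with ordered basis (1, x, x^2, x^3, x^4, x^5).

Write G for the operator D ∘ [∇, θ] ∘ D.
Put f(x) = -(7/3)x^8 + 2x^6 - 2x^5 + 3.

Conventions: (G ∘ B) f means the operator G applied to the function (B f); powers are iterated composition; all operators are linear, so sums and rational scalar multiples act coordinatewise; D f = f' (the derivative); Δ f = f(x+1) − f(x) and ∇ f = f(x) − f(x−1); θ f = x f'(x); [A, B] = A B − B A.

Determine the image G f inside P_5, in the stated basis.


the result is g(x) = -784x^5 + 3920x^4 - 7600x^3 + 7000x^2 - 2960x + 424

D f = -(56/3)x^7 + 12x^5 - 10x^4
θ D f = -(392/3)x^7 + 60x^5 - 40x^4
∇ θ D f = -(2744/3)x^6 + 2744x^5 - (12820/3)x^4 + (11440/3)x^3 - 1904x^2 + (1364/3)x - 92/3
∇ D f = -(392/3)x^6 + 392x^5 - (1780/3)x^4 + (1480/3)x^3 - 212x^2 + (92/3)x + 10/3
θ ∇ D f = -784x^6 + 1960x^5 - (7120/3)x^4 + 1480x^3 - 424x^2 + (92/3)x
[∇, θ] D f = -(392/3)x^6 + 784x^5 - 1900x^4 + (7000/3)x^3 - 1480x^2 + 424x - 92/3
D ([∇, θ] ∘ D) f = -784x^5 + 3920x^4 - 7600x^3 + 7000x^2 - 2960x + 424


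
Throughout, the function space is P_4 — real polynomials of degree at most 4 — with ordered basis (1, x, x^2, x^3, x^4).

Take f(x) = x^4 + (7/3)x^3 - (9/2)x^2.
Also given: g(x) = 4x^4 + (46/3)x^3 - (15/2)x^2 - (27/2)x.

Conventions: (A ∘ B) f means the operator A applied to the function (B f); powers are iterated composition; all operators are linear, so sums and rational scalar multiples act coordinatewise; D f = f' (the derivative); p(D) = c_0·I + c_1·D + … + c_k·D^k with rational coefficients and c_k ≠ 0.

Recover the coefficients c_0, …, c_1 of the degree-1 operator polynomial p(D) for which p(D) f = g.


D^0 f = x^4 + (7/3)x^3 - (9/2)x^2
D^1 f = 4x^3 + 7x^2 - 9x
matching coefficients of g against c_0 f + c_1 Df + … from the top degree down determines the c_i
solution: c_0 = 4, c_1 = 3/2

c_0 = 4, c_1 = 3/2


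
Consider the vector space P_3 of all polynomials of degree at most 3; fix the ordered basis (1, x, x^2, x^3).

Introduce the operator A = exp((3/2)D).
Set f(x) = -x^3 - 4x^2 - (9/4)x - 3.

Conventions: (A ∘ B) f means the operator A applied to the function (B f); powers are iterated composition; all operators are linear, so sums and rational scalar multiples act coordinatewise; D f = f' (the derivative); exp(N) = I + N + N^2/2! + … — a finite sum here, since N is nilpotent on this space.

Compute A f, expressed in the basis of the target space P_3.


the image equals g(x) = -x^3 - (17/2)x^2 - 21x - 75/4

order-1 term: -(9/2)x^2 - 12x - 27/8
order-2 term: -(27/4)x - 9
order-3 term: -27/8
the series for exp((3/2)D) f terminates at order 3
exp((3/2)D) f = -x^3 - (17/2)x^2 - 21x - 75/4
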